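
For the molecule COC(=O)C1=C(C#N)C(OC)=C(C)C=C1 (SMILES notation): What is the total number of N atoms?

1

Scan the SMILES for N atoms (remember two-letter symbols like Cl and Br are single atoms).
Nitrogen count: 1.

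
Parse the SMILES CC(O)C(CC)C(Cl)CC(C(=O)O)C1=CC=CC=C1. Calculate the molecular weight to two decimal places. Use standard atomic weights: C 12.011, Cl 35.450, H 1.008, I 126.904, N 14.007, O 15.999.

First, the molecular formula is C15H21ClO3 (counting implicit H from valence).
  C: 15 × 12.011 = 180.165
  Cl: 1 × 35.450 = 35.450
  H: 21 × 1.008 = 21.168
  O: 3 × 15.999 = 47.997
Sum: 15×12.011 + 1×35.450 + 21×1.008 + 3×15.999 = 284.780 → 284.78 g/mol.

284.78 g/mol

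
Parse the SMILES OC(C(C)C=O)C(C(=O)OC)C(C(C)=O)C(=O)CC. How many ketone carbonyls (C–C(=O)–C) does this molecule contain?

2

The ketone motif appears at heavy-atom positions 13, 16 in the SMILES.
Other groups present: 1 aldehyde, 1 ester, 1 hydroxyl.
Ketone count: 2.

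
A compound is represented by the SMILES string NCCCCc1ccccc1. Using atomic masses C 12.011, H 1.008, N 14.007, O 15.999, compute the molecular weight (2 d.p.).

149.24 g/mol

First, the molecular formula is C10H15N (counting implicit H from valence).
  C: 10 × 12.011 = 120.110
  H: 15 × 1.008 = 15.120
  N: 1 × 14.007 = 14.007
Sum: 10×12.011 + 15×1.008 + 1×14.007 = 149.237 → 149.24 g/mol.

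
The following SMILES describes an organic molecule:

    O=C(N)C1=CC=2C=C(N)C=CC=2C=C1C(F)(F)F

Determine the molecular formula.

C12H9F3N2O

Walk through each heavy atom and fill implicit hydrogens from standard valence (C 4, N 3, O 2, S 2, halogen 1):
  atom 1: O, bond orders sum to 2 (valence 2) → 0 H
  atom 2: C, bond orders sum to 4 (valence 4) → 0 H
  atom 3: N, bond orders sum to 1 (valence 3) → 2 H
  atom 4: C, bond orders sum to 4 (valence 4) → 0 H
  atom 5: C, bond orders sum to 3 (valence 4) → 1 H
  atom 6: C, bond orders sum to 4 (valence 4) → 0 H
  atom 7: C, bond orders sum to 3 (valence 4) → 1 H
  atom 8: C, bond orders sum to 4 (valence 4) → 0 H
  atom 9: N, bond orders sum to 1 (valence 3) → 2 H
  atom 10: C, bond orders sum to 3 (valence 4) → 1 H
  atom 11: C, bond orders sum to 3 (valence 4) → 1 H
  atom 12: C, bond orders sum to 4 (valence 4) → 0 H
  atom 13: C, bond orders sum to 3 (valence 4) → 1 H
  atom 14: C, bond orders sum to 4 (valence 4) → 0 H
  atom 15: C, bond orders sum to 4 (valence 4) → 0 H
  atom 16: F (halogen, monovalent) → 0 H
  atom 17: F (halogen, monovalent) → 0 H
  atom 18: F (halogen, monovalent) → 0 H
Totals → C:12, H:9, F:3, N:2, O:1.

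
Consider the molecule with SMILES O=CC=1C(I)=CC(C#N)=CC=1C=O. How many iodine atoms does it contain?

1

Scan the SMILES for I atoms (remember two-letter symbols like Cl and Br are single atoms).
Iodine count: 1.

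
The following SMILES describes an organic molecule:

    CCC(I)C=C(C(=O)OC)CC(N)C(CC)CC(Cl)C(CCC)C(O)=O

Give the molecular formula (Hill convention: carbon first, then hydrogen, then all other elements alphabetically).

Walk through each heavy atom and fill implicit hydrogens from standard valence (C 4, N 3, O 2, S 2, halogen 1):
  atom 1: C, bond orders sum to 1 (valence 4) → 3 H
  atom 2: C, bond orders sum to 2 (valence 4) → 2 H
  atom 3: C, bond orders sum to 3 (valence 4) → 1 H
  atom 4: I (halogen, monovalent) → 0 H
  atom 5: C, bond orders sum to 3 (valence 4) → 1 H
  atom 6: C, bond orders sum to 4 (valence 4) → 0 H
  atom 7: C, bond orders sum to 4 (valence 4) → 0 H
  atom 8: O, bond orders sum to 2 (valence 2) → 0 H
  atom 9: O, bond orders sum to 2 (valence 2) → 0 H
  atom 10: C, bond orders sum to 1 (valence 4) → 3 H
  atom 11: C, bond orders sum to 2 (valence 4) → 2 H
  atom 12: C, bond orders sum to 3 (valence 4) → 1 H
  atom 13: N, bond orders sum to 1 (valence 3) → 2 H
  atom 14: C, bond orders sum to 3 (valence 4) → 1 H
  atom 15: C, bond orders sum to 2 (valence 4) → 2 H
  atom 16: C, bond orders sum to 1 (valence 4) → 3 H
  atom 17: C, bond orders sum to 2 (valence 4) → 2 H
  atom 18: C, bond orders sum to 3 (valence 4) → 1 H
  atom 19: Cl (halogen, monovalent) → 0 H
  atom 20: C, bond orders sum to 3 (valence 4) → 1 H
  atom 21: C, bond orders sum to 2 (valence 4) → 2 H
  atom 22: C, bond orders sum to 2 (valence 4) → 2 H
  atom 23: C, bond orders sum to 1 (valence 4) → 3 H
  atom 24: C, bond orders sum to 4 (valence 4) → 0 H
  atom 25: O, bond orders sum to 1 (valence 2) → 1 H
  atom 26: O, bond orders sum to 2 (valence 2) → 0 H
Totals → C:19, H:33, Cl:1, I:1, N:1, O:4.

C19H33ClINO4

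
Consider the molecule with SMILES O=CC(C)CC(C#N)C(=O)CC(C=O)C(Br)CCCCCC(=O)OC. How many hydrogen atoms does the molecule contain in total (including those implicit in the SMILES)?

Walk through each heavy atom and fill implicit hydrogens from standard valence (C 4, N 3, O 2, S 2, halogen 1):
  atom 1: O, bond orders sum to 2 (valence 2) → 0 H
  atom 2: C, bond orders sum to 3 (valence 4) → 1 H
  atom 3: C, bond orders sum to 3 (valence 4) → 1 H
  atom 4: C, bond orders sum to 1 (valence 4) → 3 H
  atom 5: C, bond orders sum to 2 (valence 4) → 2 H
  atom 6: C, bond orders sum to 3 (valence 4) → 1 H
  atom 7: C, bond orders sum to 4 (valence 4) → 0 H
  atom 8: N, bond orders sum to 3 (valence 3) → 0 H
  atom 9: C, bond orders sum to 4 (valence 4) → 0 H
  atom 10: O, bond orders sum to 2 (valence 2) → 0 H
  atom 11: C, bond orders sum to 2 (valence 4) → 2 H
  atom 12: C, bond orders sum to 3 (valence 4) → 1 H
  atom 13: C, bond orders sum to 3 (valence 4) → 1 H
  atom 14: O, bond orders sum to 2 (valence 2) → 0 H
  atom 15: C, bond orders sum to 3 (valence 4) → 1 H
  atom 16: Br (halogen, monovalent) → 0 H
  atom 17: C, bond orders sum to 2 (valence 4) → 2 H
  atom 18: C, bond orders sum to 2 (valence 4) → 2 H
  atom 19: C, bond orders sum to 2 (valence 4) → 2 H
  atom 20: C, bond orders sum to 2 (valence 4) → 2 H
  atom 21: C, bond orders sum to 2 (valence 4) → 2 H
  atom 22: C, bond orders sum to 4 (valence 4) → 0 H
  atom 23: O, bond orders sum to 2 (valence 2) → 0 H
  atom 24: O, bond orders sum to 2 (valence 2) → 0 H
  atom 25: C, bond orders sum to 1 (valence 4) → 3 H
Total hydrogens: 26.

26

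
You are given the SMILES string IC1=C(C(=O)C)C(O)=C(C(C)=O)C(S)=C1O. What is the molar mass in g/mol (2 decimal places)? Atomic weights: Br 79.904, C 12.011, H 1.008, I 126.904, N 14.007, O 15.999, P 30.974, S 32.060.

352.14 g/mol

First, the molecular formula is C10H9IO4S (counting implicit H from valence).
  C: 10 × 12.011 = 120.110
  H: 9 × 1.008 = 9.072
  I: 1 × 126.904 = 126.904
  O: 4 × 15.999 = 63.996
  S: 1 × 32.060 = 32.060
Sum: 10×12.011 + 9×1.008 + 1×126.904 + 4×15.999 + 1×32.060 = 352.142 → 352.14 g/mol.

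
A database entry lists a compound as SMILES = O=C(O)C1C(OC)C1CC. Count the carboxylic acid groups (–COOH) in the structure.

The carboxylic acid motif appears at heavy-atom position 2 in the SMILES.
Other groups present: 1 ether.
Carboxylic acid count: 1.

1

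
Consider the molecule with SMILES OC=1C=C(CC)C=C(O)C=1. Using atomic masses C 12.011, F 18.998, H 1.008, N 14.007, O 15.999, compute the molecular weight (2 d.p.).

First, the molecular formula is C8H10O2 (counting implicit H from valence).
  C: 8 × 12.011 = 96.088
  H: 10 × 1.008 = 10.080
  O: 2 × 15.999 = 31.998
Sum: 8×12.011 + 10×1.008 + 2×15.999 = 138.166 → 138.17 g/mol.

138.17 g/mol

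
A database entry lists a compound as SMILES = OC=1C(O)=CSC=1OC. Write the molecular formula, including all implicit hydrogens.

C5H6O3S

Walk through each heavy atom and fill implicit hydrogens from standard valence (C 4, N 3, O 2, S 2, halogen 1):
  atom 1: O, bond orders sum to 1 (valence 2) → 1 H
  atom 2: C, bond orders sum to 4 (valence 4) → 0 H
  atom 3: C, bond orders sum to 4 (valence 4) → 0 H
  atom 4: O, bond orders sum to 1 (valence 2) → 1 H
  atom 5: C, bond orders sum to 3 (valence 4) → 1 H
  atom 6: S, bond orders sum to 2 (valence 2) → 0 H
  atom 7: C, bond orders sum to 4 (valence 4) → 0 H
  atom 8: O, bond orders sum to 2 (valence 2) → 0 H
  atom 9: C, bond orders sum to 1 (valence 4) → 3 H
Totals → C:5, H:6, O:3, S:1.
In Hill order: C5H6O3S.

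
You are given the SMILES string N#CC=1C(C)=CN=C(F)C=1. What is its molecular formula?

Walk through each heavy atom and fill implicit hydrogens from standard valence (C 4, N 3, O 2, S 2, halogen 1):
  atom 1: N, bond orders sum to 3 (valence 3) → 0 H
  atom 2: C, bond orders sum to 4 (valence 4) → 0 H
  atom 3: C, bond orders sum to 4 (valence 4) → 0 H
  atom 4: C, bond orders sum to 4 (valence 4) → 0 H
  atom 5: C, bond orders sum to 1 (valence 4) → 3 H
  atom 6: C, bond orders sum to 3 (valence 4) → 1 H
  atom 7: N, bond orders sum to 3 (valence 3) → 0 H
  atom 8: C, bond orders sum to 4 (valence 4) → 0 H
  atom 9: F (halogen, monovalent) → 0 H
  atom 10: C, bond orders sum to 3 (valence 4) → 1 H
Totals → C:7, H:5, F:1, N:2.

C7H5FN2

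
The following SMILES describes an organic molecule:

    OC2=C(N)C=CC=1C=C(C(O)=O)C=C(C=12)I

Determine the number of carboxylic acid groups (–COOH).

The carboxylic acid motif appears at heavy-atom position 10 in the SMILES.
Other groups present: 1 hydroxyl, 1 primary amine.
Carboxylic acid count: 1.

1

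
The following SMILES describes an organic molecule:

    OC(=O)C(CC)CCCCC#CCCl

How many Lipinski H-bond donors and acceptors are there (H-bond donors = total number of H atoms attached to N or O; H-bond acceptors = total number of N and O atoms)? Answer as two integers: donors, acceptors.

1, 2

Donors: find every N or O and count the H atoms it carries.
  atom 1 (O): bond orders sum to 1 → 1 H
  atom 3 (O): bond orders sum to 2 → 0 H
Lipinski HBD = 1.
Acceptors: N atoms = 0, O atoms = 2 → HBA = 2.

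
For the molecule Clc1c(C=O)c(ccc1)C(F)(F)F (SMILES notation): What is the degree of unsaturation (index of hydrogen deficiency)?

5

Molecular formula: C8H4ClF3O.
DoU = (2C + 2 + N − H − X) / 2, where X is the halogen count and O/S are ignored.
    = (2·8 + 2 + 0 − 4 − 4) / 2 = 10 / 2 = 5.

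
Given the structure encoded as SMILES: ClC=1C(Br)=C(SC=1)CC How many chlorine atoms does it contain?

Scan the SMILES for Cl atoms (remember two-letter symbols like Cl and Br are single atoms).
Chlorine count: 1.

1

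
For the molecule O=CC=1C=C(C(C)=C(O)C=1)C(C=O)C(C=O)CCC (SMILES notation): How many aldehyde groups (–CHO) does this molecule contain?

The aldehyde motif appears at heavy-atom positions 2, 12, 15 in the SMILES.
Other groups present: 1 hydroxyl.
Aldehyde count: 3.

3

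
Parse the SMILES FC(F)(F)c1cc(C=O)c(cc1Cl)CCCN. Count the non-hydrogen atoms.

Every atom symbol written in the SMILES (organic subset) is one heavy atom; implicit H are not written.
Heavy atoms by element → C:11, Cl:1, F:3, N:1, O:1.
Total: 17.

17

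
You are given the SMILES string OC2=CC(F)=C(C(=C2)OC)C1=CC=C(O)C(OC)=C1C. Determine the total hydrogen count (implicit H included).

Walk through each heavy atom and fill implicit hydrogens from standard valence (C 4, N 3, O 2, S 2, halogen 1):
  atom 1: O, bond orders sum to 1 (valence 2) → 1 H
  atom 2: C, bond orders sum to 4 (valence 4) → 0 H
  atom 3: C, bond orders sum to 3 (valence 4) → 1 H
  atom 4: C, bond orders sum to 4 (valence 4) → 0 H
  atom 5: F (halogen, monovalent) → 0 H
  atom 6: C, bond orders sum to 4 (valence 4) → 0 H
  atom 7: C, bond orders sum to 4 (valence 4) → 0 H
  atom 8: C, bond orders sum to 3 (valence 4) → 1 H
  atom 9: O, bond orders sum to 2 (valence 2) → 0 H
  atom 10: C, bond orders sum to 1 (valence 4) → 3 H
  atom 11: C, bond orders sum to 4 (valence 4) → 0 H
  atom 12: C, bond orders sum to 3 (valence 4) → 1 H
  atom 13: C, bond orders sum to 3 (valence 4) → 1 H
  atom 14: C, bond orders sum to 4 (valence 4) → 0 H
  atom 15: O, bond orders sum to 1 (valence 2) → 1 H
  atom 16: C, bond orders sum to 4 (valence 4) → 0 H
  atom 17: O, bond orders sum to 2 (valence 2) → 0 H
  atom 18: C, bond orders sum to 1 (valence 4) → 3 H
  atom 19: C, bond orders sum to 4 (valence 4) → 0 H
  atom 20: C, bond orders sum to 1 (valence 4) → 3 H
Total hydrogens: 15.

15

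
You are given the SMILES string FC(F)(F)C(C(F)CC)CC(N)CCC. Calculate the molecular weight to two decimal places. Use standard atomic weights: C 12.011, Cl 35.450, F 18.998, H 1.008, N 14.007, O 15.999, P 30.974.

229.26 g/mol

First, the molecular formula is C10H19F4N (counting implicit H from valence).
  C: 10 × 12.011 = 120.110
  F: 4 × 18.998 = 75.992
  H: 19 × 1.008 = 19.152
  N: 1 × 14.007 = 14.007
Sum: 10×12.011 + 4×18.998 + 19×1.008 + 1×14.007 = 229.261 → 229.26 g/mol.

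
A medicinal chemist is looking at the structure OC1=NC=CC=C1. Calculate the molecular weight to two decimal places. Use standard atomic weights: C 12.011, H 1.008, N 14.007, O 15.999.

95.10 g/mol

First, the molecular formula is C5H5NO (counting implicit H from valence).
  C: 5 × 12.011 = 60.055
  H: 5 × 1.008 = 5.040
  N: 1 × 14.007 = 14.007
  O: 1 × 15.999 = 15.999
Sum: 5×12.011 + 5×1.008 + 1×14.007 + 1×15.999 = 95.101 → 95.10 g/mol.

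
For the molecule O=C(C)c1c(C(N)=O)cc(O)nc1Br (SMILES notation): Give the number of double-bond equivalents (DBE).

Molecular formula: C8H7BrN2O3.
DoU = (2C + 2 + N − H − X) / 2, where X is the halogen count and O/S are ignored.
    = (2·8 + 2 + 2 − 7 − 1) / 2 = 12 / 2 = 6.

6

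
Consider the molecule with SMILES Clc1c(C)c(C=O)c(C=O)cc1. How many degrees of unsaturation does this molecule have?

Molecular formula: C9H7ClO2.
DoU = (2C + 2 + N − H − X) / 2, where X is the halogen count and O/S are ignored.
    = (2·9 + 2 + 0 − 7 − 1) / 2 = 12 / 2 = 6.

6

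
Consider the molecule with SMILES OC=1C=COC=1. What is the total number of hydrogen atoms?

4

Walk through each heavy atom and fill implicit hydrogens from standard valence (C 4, N 3, O 2, S 2, halogen 1):
  atom 1: O, bond orders sum to 1 (valence 2) → 1 H
  atom 2: C, bond orders sum to 4 (valence 4) → 0 H
  atom 3: C, bond orders sum to 3 (valence 4) → 1 H
  atom 4: C, bond orders sum to 3 (valence 4) → 1 H
  atom 5: O, bond orders sum to 2 (valence 2) → 0 H
  atom 6: C, bond orders sum to 3 (valence 4) → 1 H
Total hydrogens: 4.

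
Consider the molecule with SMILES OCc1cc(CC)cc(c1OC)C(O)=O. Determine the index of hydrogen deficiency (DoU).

Molecular formula: C11H14O4.
DoU = (2C + 2 + N − H − X) / 2, where X is the halogen count and O/S are ignored.
    = (2·11 + 2 + 0 − 14 − 0) / 2 = 10 / 2 = 5.

5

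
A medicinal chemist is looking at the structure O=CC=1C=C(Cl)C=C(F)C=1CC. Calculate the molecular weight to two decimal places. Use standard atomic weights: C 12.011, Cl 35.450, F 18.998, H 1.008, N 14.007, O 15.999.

186.61 g/mol

First, the molecular formula is C9H8ClFO (counting implicit H from valence).
  C: 9 × 12.011 = 108.099
  Cl: 1 × 35.450 = 35.450
  F: 1 × 18.998 = 18.998
  H: 8 × 1.008 = 8.064
  O: 1 × 15.999 = 15.999
Sum: 9×12.011 + 1×35.450 + 1×18.998 + 8×1.008 + 1×15.999 = 186.610 → 186.61 g/mol.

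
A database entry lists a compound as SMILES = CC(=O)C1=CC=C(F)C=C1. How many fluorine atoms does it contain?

Scan the SMILES for F atoms (remember two-letter symbols like Cl and Br are single atoms).
Fluorine count: 1.

1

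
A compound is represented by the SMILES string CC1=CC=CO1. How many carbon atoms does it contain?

Count every carbon token in the SMILES (each C, including those in ring-closure positions and inside branches).
Carbon count: 5.

5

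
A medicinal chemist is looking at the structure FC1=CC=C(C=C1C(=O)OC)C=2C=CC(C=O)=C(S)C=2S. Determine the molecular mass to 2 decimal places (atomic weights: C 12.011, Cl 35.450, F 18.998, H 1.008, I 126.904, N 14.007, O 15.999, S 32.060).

322.37 g/mol

First, the molecular formula is C15H11FO3S2 (counting implicit H from valence).
  C: 15 × 12.011 = 180.165
  F: 1 × 18.998 = 18.998
  H: 11 × 1.008 = 11.088
  O: 3 × 15.999 = 47.997
  S: 2 × 32.060 = 64.120
Sum: 15×12.011 + 1×18.998 + 11×1.008 + 3×15.999 + 2×32.060 = 322.368 → 322.37 g/mol.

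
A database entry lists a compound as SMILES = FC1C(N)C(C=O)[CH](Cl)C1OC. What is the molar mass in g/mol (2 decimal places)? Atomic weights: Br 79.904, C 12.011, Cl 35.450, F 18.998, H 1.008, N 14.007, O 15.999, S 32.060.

195.62 g/mol

First, the molecular formula is C7H11ClFNO2 (counting implicit H from valence).
  C: 7 × 12.011 = 84.077
  Cl: 1 × 35.450 = 35.450
  F: 1 × 18.998 = 18.998
  H: 11 × 1.008 = 11.088
  N: 1 × 14.007 = 14.007
  O: 2 × 15.999 = 31.998
Sum: 7×12.011 + 1×35.450 + 1×18.998 + 11×1.008 + 1×14.007 + 2×15.999 = 195.618 → 195.62 g/mol.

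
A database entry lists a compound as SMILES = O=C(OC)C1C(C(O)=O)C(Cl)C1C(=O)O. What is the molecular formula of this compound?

Walk through each heavy atom and fill implicit hydrogens from standard valence (C 4, N 3, O 2, S 2, halogen 1):
  atom 1: O, bond orders sum to 2 (valence 2) → 0 H
  atom 2: C, bond orders sum to 4 (valence 4) → 0 H
  atom 3: O, bond orders sum to 2 (valence 2) → 0 H
  atom 4: C, bond orders sum to 1 (valence 4) → 3 H
  atom 5: C, bond orders sum to 3 (valence 4) → 1 H
  atom 6: C, bond orders sum to 3 (valence 4) → 1 H
  atom 7: C, bond orders sum to 4 (valence 4) → 0 H
  atom 8: O, bond orders sum to 1 (valence 2) → 1 H
  atom 9: O, bond orders sum to 2 (valence 2) → 0 H
  atom 10: C, bond orders sum to 3 (valence 4) → 1 H
  atom 11: Cl (halogen, monovalent) → 0 H
  atom 12: C, bond orders sum to 3 (valence 4) → 1 H
  atom 13: C, bond orders sum to 4 (valence 4) → 0 H
  atom 14: O, bond orders sum to 2 (valence 2) → 0 H
  atom 15: O, bond orders sum to 1 (valence 2) → 1 H
Totals → C:8, H:9, Cl:1, O:6.

C8H9ClO6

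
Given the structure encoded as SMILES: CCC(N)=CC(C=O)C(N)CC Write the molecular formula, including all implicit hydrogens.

Walk through each heavy atom and fill implicit hydrogens from standard valence (C 4, N 3, O 2, S 2, halogen 1):
  atom 1: C, bond orders sum to 1 (valence 4) → 3 H
  atom 2: C, bond orders sum to 2 (valence 4) → 2 H
  atom 3: C, bond orders sum to 4 (valence 4) → 0 H
  atom 4: N, bond orders sum to 1 (valence 3) → 2 H
  atom 5: C, bond orders sum to 3 (valence 4) → 1 H
  atom 6: C, bond orders sum to 3 (valence 4) → 1 H
  atom 7: C, bond orders sum to 3 (valence 4) → 1 H
  atom 8: O, bond orders sum to 2 (valence 2) → 0 H
  atom 9: C, bond orders sum to 3 (valence 4) → 1 H
  atom 10: N, bond orders sum to 1 (valence 3) → 2 H
  atom 11: C, bond orders sum to 2 (valence 4) → 2 H
  atom 12: C, bond orders sum to 1 (valence 4) → 3 H
Totals → C:9, H:18, N:2, O:1.
In Hill order: C9H18N2O.

C9H18N2O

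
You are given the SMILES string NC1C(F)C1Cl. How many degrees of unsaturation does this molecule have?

Molecular formula: C3H5ClFN.
DoU = (2C + 2 + N − H − X) / 2, where X is the halogen count and O/S are ignored.
    = (2·3 + 2 + 1 − 5 − 2) / 2 = 2 / 2 = 1.

1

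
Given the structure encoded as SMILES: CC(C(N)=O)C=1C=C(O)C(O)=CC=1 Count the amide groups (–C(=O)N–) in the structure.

The amide motif appears at heavy-atom position 3 in the SMILES.
Other groups present: 2 hydroxyl.
Amide count: 1.

1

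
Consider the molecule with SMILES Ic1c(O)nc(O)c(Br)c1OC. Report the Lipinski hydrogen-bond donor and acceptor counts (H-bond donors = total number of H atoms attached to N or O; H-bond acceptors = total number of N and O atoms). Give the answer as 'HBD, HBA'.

2, 4

Donors: find every N or O and count the H atoms it carries.
  atom 4 (O): bond orders sum to 1 → 1 H
  atom 5 (N): bond orders sum to 3 → 0 H
  atom 7 (O): bond orders sum to 1 → 1 H
  atom 11 (O): bond orders sum to 2 → 0 H
Lipinski HBD = 2.
Acceptors: N atoms = 1, O atoms = 3 → HBA = 4.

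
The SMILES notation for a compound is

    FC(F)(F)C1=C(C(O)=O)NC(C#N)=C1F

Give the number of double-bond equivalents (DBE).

Degree of unsaturation = (number of rings) + (number of π bonds).
Ring closures in the SMILES: 1.
π bonds: 3 double bonds (each 1 DoU), 1 triple bond (each 2 DoU) → 5 DoU from unsaturation.
Total DoU = 1 + 5 = 6.

6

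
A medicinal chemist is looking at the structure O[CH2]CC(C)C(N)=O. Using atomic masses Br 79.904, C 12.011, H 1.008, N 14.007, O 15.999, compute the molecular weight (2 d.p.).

117.15 g/mol

First, the molecular formula is C5H11NO2 (counting implicit H from valence).
  C: 5 × 12.011 = 60.055
  H: 11 × 1.008 = 11.088
  N: 1 × 14.007 = 14.007
  O: 2 × 15.999 = 31.998
Sum: 5×12.011 + 11×1.008 + 1×14.007 + 2×15.999 = 117.148 → 117.15 g/mol.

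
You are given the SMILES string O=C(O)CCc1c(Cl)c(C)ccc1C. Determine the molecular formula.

C11H13ClO2

Walk through each heavy atom and fill implicit hydrogens from standard valence (C 4, N 3, O 2, S 2, halogen 1); for lowercase aromatic atoms, an aromatic c carries 1 H when it has two neighbours and 0 H with three, and aromatic n carries 0 H:
  atom 1: O, bond orders sum to 2 (valence 2) → 0 H
  atom 2: C, bond orders sum to 4 (valence 4) → 0 H
  atom 3: O, bond orders sum to 1 (valence 2) → 1 H
  atom 4: C, bond orders sum to 2 (valence 4) → 2 H
  atom 5: C, bond orders sum to 2 (valence 4) → 2 H
  atom 6: aromatic c, 3 neighbours → 0 H
  atom 7: aromatic c, 3 neighbours → 0 H
  atom 8: Cl (halogen, monovalent) → 0 H
  atom 9: aromatic c, 3 neighbours → 0 H
  atom 10: C, bond orders sum to 1 (valence 4) → 3 H
  atom 11: aromatic c, 2 neighbours → 1 H
  atom 12: aromatic c, 2 neighbours → 1 H
  atom 13: aromatic c, 3 neighbours → 0 H
  atom 14: C, bond orders sum to 1 (valence 4) → 3 H
Totals → C:11, H:13, Cl:1, O:2.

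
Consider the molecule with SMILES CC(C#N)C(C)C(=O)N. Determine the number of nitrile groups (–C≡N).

The nitrile motif appears at heavy-atom position 3 in the SMILES.
Other groups present: 1 amide.
Nitrile count: 1.

1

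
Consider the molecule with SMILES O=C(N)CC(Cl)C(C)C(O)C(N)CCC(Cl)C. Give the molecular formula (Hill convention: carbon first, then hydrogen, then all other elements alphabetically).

Walk through each heavy atom and fill implicit hydrogens from standard valence (C 4, N 3, O 2, S 2, halogen 1):
  atom 1: O, bond orders sum to 2 (valence 2) → 0 H
  atom 2: C, bond orders sum to 4 (valence 4) → 0 H
  atom 3: N, bond orders sum to 1 (valence 3) → 2 H
  atom 4: C, bond orders sum to 2 (valence 4) → 2 H
  atom 5: C, bond orders sum to 3 (valence 4) → 1 H
  atom 6: Cl (halogen, monovalent) → 0 H
  atom 7: C, bond orders sum to 3 (valence 4) → 1 H
  atom 8: C, bond orders sum to 1 (valence 4) → 3 H
  atom 9: C, bond orders sum to 3 (valence 4) → 1 H
  atom 10: O, bond orders sum to 1 (valence 2) → 1 H
  atom 11: C, bond orders sum to 3 (valence 4) → 1 H
  atom 12: N, bond orders sum to 1 (valence 3) → 2 H
  atom 13: C, bond orders sum to 2 (valence 4) → 2 H
  atom 14: C, bond orders sum to 2 (valence 4) → 2 H
  atom 15: C, bond orders sum to 3 (valence 4) → 1 H
  atom 16: Cl (halogen, monovalent) → 0 H
  atom 17: C, bond orders sum to 1 (valence 4) → 3 H
Totals → C:11, H:22, Cl:2, N:2, O:2.

C11H22Cl2N2O2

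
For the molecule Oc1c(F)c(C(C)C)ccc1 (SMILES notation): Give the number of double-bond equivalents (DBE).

Molecular formula: C9H11FO.
DoU = (2C + 2 + N − H − X) / 2, where X is the halogen count and O/S are ignored.
    = (2·9 + 2 + 0 − 11 − 1) / 2 = 8 / 2 = 4.

4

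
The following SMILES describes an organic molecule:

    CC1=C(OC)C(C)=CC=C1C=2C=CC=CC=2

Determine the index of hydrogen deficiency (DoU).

8

Molecular formula: C15H16O.
DoU = (2C + 2 + N − H − X) / 2, where X is the halogen count and O/S are ignored.
    = (2·15 + 2 + 0 − 16 − 0) / 2 = 16 / 2 = 8.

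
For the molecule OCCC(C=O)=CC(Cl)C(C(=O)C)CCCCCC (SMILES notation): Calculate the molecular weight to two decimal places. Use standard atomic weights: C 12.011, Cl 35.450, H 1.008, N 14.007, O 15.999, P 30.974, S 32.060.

First, the molecular formula is C15H25ClO3 (counting implicit H from valence).
  C: 15 × 12.011 = 180.165
  Cl: 1 × 35.450 = 35.450
  H: 25 × 1.008 = 25.200
  O: 3 × 15.999 = 47.997
Sum: 15×12.011 + 1×35.450 + 25×1.008 + 3×15.999 = 288.812 → 288.81 g/mol.

288.81 g/mol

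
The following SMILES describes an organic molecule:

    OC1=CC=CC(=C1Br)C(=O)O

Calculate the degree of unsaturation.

5

Molecular formula: C7H5BrO3.
DoU = (2C + 2 + N − H − X) / 2, where X is the halogen count and O/S are ignored.
    = (2·7 + 2 + 0 − 5 − 1) / 2 = 10 / 2 = 5.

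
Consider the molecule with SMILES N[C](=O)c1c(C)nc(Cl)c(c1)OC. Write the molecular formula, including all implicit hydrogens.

Walk through each heavy atom and fill implicit hydrogens from standard valence (C 4, N 3, O 2, S 2, halogen 1); for lowercase aromatic atoms, an aromatic c carries 1 H when it has two neighbours and 0 H with three, and aromatic n carries 0 H:
  atom 1: N, bond orders sum to 1 (valence 3) → 2 H
  atom 2: C with explicit H count 0
  atom 3: O, bond orders sum to 2 (valence 2) → 0 H
  atom 4: aromatic c, 3 neighbours → 0 H
  atom 5: aromatic c, 3 neighbours → 0 H
  atom 6: C, bond orders sum to 1 (valence 4) → 3 H
  atom 7: aromatic n, 2 neighbours → 0 H
  atom 8: aromatic c, 3 neighbours → 0 H
  atom 9: Cl (halogen, monovalent) → 0 H
  atom 10: aromatic c, 3 neighbours → 0 H
  atom 11: aromatic c, 2 neighbours → 1 H
  atom 12: O, bond orders sum to 2 (valence 2) → 0 H
  atom 13: C, bond orders sum to 1 (valence 4) → 3 H
Totals → C:8, H:9, Cl:1, N:2, O:2.

C8H9ClN2O2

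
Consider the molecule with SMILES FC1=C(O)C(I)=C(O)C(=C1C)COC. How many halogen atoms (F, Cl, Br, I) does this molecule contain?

Halogen atoms appear at heavy-atom positions 1, 6 (1×F, 1×I).
Other groups present: 1 ether, 2 hydroxyl.
Halogen count: 2.

2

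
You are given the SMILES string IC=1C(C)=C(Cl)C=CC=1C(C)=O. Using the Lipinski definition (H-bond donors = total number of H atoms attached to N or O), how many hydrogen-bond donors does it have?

0

Donors: find every N or O and count the H atoms it carries.
  atom 12 (O): bond orders sum to 2 → 0 H
Lipinski HBD = 0.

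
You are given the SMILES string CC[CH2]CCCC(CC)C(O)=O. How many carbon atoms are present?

Count every carbon token in the SMILES (each C, including those in ring-closure positions and inside branches).
Carbon count: 10.

10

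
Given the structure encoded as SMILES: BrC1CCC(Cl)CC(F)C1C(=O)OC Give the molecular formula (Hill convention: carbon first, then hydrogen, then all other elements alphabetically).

Walk through each heavy atom and fill implicit hydrogens from standard valence (C 4, N 3, O 2, S 2, halogen 1):
  atom 1: Br (halogen, monovalent) → 0 H
  atom 2: C, bond orders sum to 3 (valence 4) → 1 H
  atom 3: C, bond orders sum to 2 (valence 4) → 2 H
  atom 4: C, bond orders sum to 2 (valence 4) → 2 H
  atom 5: C, bond orders sum to 3 (valence 4) → 1 H
  atom 6: Cl (halogen, monovalent) → 0 H
  atom 7: C, bond orders sum to 2 (valence 4) → 2 H
  atom 8: C, bond orders sum to 3 (valence 4) → 1 H
  atom 9: F (halogen, monovalent) → 0 H
  atom 10: C, bond orders sum to 3 (valence 4) → 1 H
  atom 11: C, bond orders sum to 4 (valence 4) → 0 H
  atom 12: O, bond orders sum to 2 (valence 2) → 0 H
  atom 13: O, bond orders sum to 2 (valence 2) → 0 H
  atom 14: C, bond orders sum to 1 (valence 4) → 3 H
Totals → C:9, H:13, Br:1, Cl:1, F:1, O:2.
In Hill order: C9H13BrClFO2.

C9H13BrClFO2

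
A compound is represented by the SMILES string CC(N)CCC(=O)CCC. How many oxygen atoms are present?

1

Scan the SMILES for O atoms (remember two-letter symbols like Cl and Br are single atoms).
Oxygen count: 1.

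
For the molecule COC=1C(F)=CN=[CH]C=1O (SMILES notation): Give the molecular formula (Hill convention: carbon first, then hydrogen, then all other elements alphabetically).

Walk through each heavy atom and fill implicit hydrogens from standard valence (C 4, N 3, O 2, S 2, halogen 1):
  atom 1: C, bond orders sum to 1 (valence 4) → 3 H
  atom 2: O, bond orders sum to 2 (valence 2) → 0 H
  atom 3: C, bond orders sum to 4 (valence 4) → 0 H
  atom 4: C, bond orders sum to 4 (valence 4) → 0 H
  atom 5: F (halogen, monovalent) → 0 H
  atom 6: C, bond orders sum to 3 (valence 4) → 1 H
  atom 7: N, bond orders sum to 3 (valence 3) → 0 H
  atom 8: C with explicit H count 1
  atom 9: C, bond orders sum to 4 (valence 4) → 0 H
  atom 10: O, bond orders sum to 1 (valence 2) → 1 H
Totals → C:6, H:6, F:1, N:1, O:2.
In Hill order: C6H6FNO2.

C6H6FNO2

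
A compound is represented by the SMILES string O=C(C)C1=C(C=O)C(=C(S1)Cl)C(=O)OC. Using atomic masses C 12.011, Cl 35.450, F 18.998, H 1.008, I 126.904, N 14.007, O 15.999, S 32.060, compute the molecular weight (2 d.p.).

246.66 g/mol

First, the molecular formula is C9H7ClO4S (counting implicit H from valence).
  C: 9 × 12.011 = 108.099
  Cl: 1 × 35.450 = 35.450
  H: 7 × 1.008 = 7.056
  O: 4 × 15.999 = 63.996
  S: 1 × 32.060 = 32.060
Sum: 9×12.011 + 1×35.450 + 7×1.008 + 4×15.999 + 1×32.060 = 246.661 → 246.66 g/mol.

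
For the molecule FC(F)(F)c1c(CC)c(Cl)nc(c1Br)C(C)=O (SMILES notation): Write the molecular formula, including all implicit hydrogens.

Walk through each heavy atom and fill implicit hydrogens from standard valence (C 4, N 3, O 2, S 2, halogen 1); for lowercase aromatic atoms, an aromatic c carries 1 H when it has two neighbours and 0 H with three, and aromatic n carries 0 H:
  atom 1: F (halogen, monovalent) → 0 H
  atom 2: C, bond orders sum to 4 (valence 4) → 0 H
  atom 3: F (halogen, monovalent) → 0 H
  atom 4: F (halogen, monovalent) → 0 H
  atom 5: aromatic c, 3 neighbours → 0 H
  atom 6: aromatic c, 3 neighbours → 0 H
  atom 7: C, bond orders sum to 2 (valence 4) → 2 H
  atom 8: C, bond orders sum to 1 (valence 4) → 3 H
  atom 9: aromatic c, 3 neighbours → 0 H
  atom 10: Cl (halogen, monovalent) → 0 H
  atom 11: aromatic n, 2 neighbours → 0 H
  atom 12: aromatic c, 3 neighbours → 0 H
  atom 13: aromatic c, 3 neighbours → 0 H
  atom 14: Br (halogen, monovalent) → 0 H
  atom 15: C, bond orders sum to 4 (valence 4) → 0 H
  atom 16: C, bond orders sum to 1 (valence 4) → 3 H
  atom 17: O, bond orders sum to 2 (valence 2) → 0 H
Totals → C:10, H:8, Br:1, Cl:1, F:3, N:1, O:1.
In Hill order: C10H8BrClF3NO.

C10H8BrClF3NO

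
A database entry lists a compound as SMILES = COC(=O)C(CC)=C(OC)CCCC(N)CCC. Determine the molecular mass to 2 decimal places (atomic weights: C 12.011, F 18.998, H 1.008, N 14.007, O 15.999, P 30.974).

First, the molecular formula is C14H27NO3 (counting implicit H from valence).
  C: 14 × 12.011 = 168.154
  H: 27 × 1.008 = 27.216
  N: 1 × 14.007 = 14.007
  O: 3 × 15.999 = 47.997
Sum: 14×12.011 + 27×1.008 + 1×14.007 + 3×15.999 = 257.374 → 257.37 g/mol.

257.37 g/mol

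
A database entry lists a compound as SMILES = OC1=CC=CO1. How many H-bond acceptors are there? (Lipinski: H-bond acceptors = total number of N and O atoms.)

2

N atoms: 0; O atoms: 2.
Lipinski HBA = 0 + 2 = 2.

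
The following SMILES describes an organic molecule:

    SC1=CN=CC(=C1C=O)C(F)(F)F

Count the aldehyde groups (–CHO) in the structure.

1

The aldehyde motif appears at heavy-atom position 8 in the SMILES.
Other groups present: 1 thiol.
Aldehyde count: 1.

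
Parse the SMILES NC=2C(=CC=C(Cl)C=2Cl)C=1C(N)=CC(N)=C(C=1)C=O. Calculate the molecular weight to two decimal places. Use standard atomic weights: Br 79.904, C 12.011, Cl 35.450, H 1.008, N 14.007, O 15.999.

296.15 g/mol

First, the molecular formula is C13H11Cl2N3O (counting implicit H from valence).
  C: 13 × 12.011 = 156.143
  Cl: 2 × 35.450 = 70.900
  H: 11 × 1.008 = 11.088
  N: 3 × 14.007 = 42.021
  O: 1 × 15.999 = 15.999
Sum: 13×12.011 + 2×35.450 + 11×1.008 + 3×14.007 + 1×15.999 = 296.151 → 296.15 g/mol.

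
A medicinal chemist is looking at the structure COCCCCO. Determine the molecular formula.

C5H12O2

Walk through each heavy atom and fill implicit hydrogens from standard valence (C 4, N 3, O 2, S 2, halogen 1):
  atom 1: C, bond orders sum to 1 (valence 4) → 3 H
  atom 2: O, bond orders sum to 2 (valence 2) → 0 H
  atom 3: C, bond orders sum to 2 (valence 4) → 2 H
  atom 4: C, bond orders sum to 2 (valence 4) → 2 H
  atom 5: C, bond orders sum to 2 (valence 4) → 2 H
  atom 6: C, bond orders sum to 2 (valence 4) → 2 H
  atom 7: O, bond orders sum to 1 (valence 2) → 1 H
Totals → C:5, H:12, O:2.
In Hill order: C5H12O2.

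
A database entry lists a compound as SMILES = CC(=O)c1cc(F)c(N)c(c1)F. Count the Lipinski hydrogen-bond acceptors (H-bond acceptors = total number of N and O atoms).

2

N atoms: 1; O atoms: 1.
Lipinski HBA = 1 + 1 = 2.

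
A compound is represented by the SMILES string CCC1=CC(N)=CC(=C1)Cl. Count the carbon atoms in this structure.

8

Count every carbon token in the SMILES (each C, including those in ring-closure positions and inside branches).
Carbon count: 8.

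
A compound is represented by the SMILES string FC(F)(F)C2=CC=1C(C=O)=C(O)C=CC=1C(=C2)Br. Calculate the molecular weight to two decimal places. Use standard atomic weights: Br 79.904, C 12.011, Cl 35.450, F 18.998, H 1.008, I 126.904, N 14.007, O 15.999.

First, the molecular formula is C12H6BrF3O2 (counting implicit H from valence).
  Br: 1 × 79.904 = 79.904
  C: 12 × 12.011 = 144.132
  F: 3 × 18.998 = 56.994
  H: 6 × 1.008 = 6.048
  O: 2 × 15.999 = 31.998
Sum: 1×79.904 + 12×12.011 + 3×18.998 + 6×1.008 + 2×15.999 = 319.076 → 319.08 g/mol.

319.08 g/mol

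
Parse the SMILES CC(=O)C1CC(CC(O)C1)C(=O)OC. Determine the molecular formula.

Walk through each heavy atom and fill implicit hydrogens from standard valence (C 4, N 3, O 2, S 2, halogen 1):
  atom 1: C, bond orders sum to 1 (valence 4) → 3 H
  atom 2: C, bond orders sum to 4 (valence 4) → 0 H
  atom 3: O, bond orders sum to 2 (valence 2) → 0 H
  atom 4: C, bond orders sum to 3 (valence 4) → 1 H
  atom 5: C, bond orders sum to 2 (valence 4) → 2 H
  atom 6: C, bond orders sum to 3 (valence 4) → 1 H
  atom 7: C, bond orders sum to 2 (valence 4) → 2 H
  atom 8: C, bond orders sum to 3 (valence 4) → 1 H
  atom 9: O, bond orders sum to 1 (valence 2) → 1 H
  atom 10: C, bond orders sum to 2 (valence 4) → 2 H
  atom 11: C, bond orders sum to 4 (valence 4) → 0 H
  atom 12: O, bond orders sum to 2 (valence 2) → 0 H
  atom 13: O, bond orders sum to 2 (valence 2) → 0 H
  atom 14: C, bond orders sum to 1 (valence 4) → 3 H
Totals → C:10, H:16, O:4.

C10H16O4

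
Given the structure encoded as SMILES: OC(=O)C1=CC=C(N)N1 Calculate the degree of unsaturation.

Molecular formula: C5H6N2O2.
DoU = (2C + 2 + N − H − X) / 2, where X is the halogen count and O/S are ignored.
    = (2·5 + 2 + 2 − 6 − 0) / 2 = 8 / 2 = 4.

4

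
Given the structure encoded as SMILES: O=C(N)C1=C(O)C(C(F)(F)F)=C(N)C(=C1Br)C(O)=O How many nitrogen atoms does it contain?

2

Scan the SMILES for N atoms (remember two-letter symbols like Cl and Br are single atoms).
Nitrogen count: 2.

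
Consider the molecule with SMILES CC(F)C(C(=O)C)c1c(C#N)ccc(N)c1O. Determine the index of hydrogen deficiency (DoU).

Molecular formula: C12H13FN2O2.
DoU = (2C + 2 + N − H − X) / 2, where X is the halogen count and O/S are ignored.
    = (2·12 + 2 + 2 − 13 − 1) / 2 = 14 / 2 = 7.

7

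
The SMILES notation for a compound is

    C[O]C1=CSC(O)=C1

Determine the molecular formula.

C5H6O2S

Walk through each heavy atom and fill implicit hydrogens from standard valence (C 4, N 3, O 2, S 2, halogen 1):
  atom 1: C, bond orders sum to 1 (valence 4) → 3 H
  atom 2: O with explicit H count 0
  atom 3: C, bond orders sum to 4 (valence 4) → 0 H
  atom 4: C, bond orders sum to 3 (valence 4) → 1 H
  atom 5: S, bond orders sum to 2 (valence 2) → 0 H
  atom 6: C, bond orders sum to 4 (valence 4) → 0 H
  atom 7: O, bond orders sum to 1 (valence 2) → 1 H
  atom 8: C, bond orders sum to 3 (valence 4) → 1 H
Totals → C:5, H:6, O:2, S:1.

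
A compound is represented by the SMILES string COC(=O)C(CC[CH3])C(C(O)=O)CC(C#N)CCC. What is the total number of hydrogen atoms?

Walk through each heavy atom and fill implicit hydrogens from standard valence (C 4, N 3, O 2, S 2, halogen 1):
  atom 1: C, bond orders sum to 1 (valence 4) → 3 H
  atom 2: O, bond orders sum to 2 (valence 2) → 0 H
  atom 3: C, bond orders sum to 4 (valence 4) → 0 H
  atom 4: O, bond orders sum to 2 (valence 2) → 0 H
  atom 5: C, bond orders sum to 3 (valence 4) → 1 H
  atom 6: C, bond orders sum to 2 (valence 4) → 2 H
  atom 7: C, bond orders sum to 2 (valence 4) → 2 H
  atom 8: C with explicit H count 3
  atom 9: C, bond orders sum to 3 (valence 4) → 1 H
  atom 10: C, bond orders sum to 4 (valence 4) → 0 H
  atom 11: O, bond orders sum to 1 (valence 2) → 1 H
  atom 12: O, bond orders sum to 2 (valence 2) → 0 H
  atom 13: C, bond orders sum to 2 (valence 4) → 2 H
  atom 14: C, bond orders sum to 3 (valence 4) → 1 H
  atom 15: C, bond orders sum to 4 (valence 4) → 0 H
  atom 16: N, bond orders sum to 3 (valence 3) → 0 H
  atom 17: C, bond orders sum to 2 (valence 4) → 2 H
  atom 18: C, bond orders sum to 2 (valence 4) → 2 H
  atom 19: C, bond orders sum to 1 (valence 4) → 3 H
Total hydrogens: 23.

23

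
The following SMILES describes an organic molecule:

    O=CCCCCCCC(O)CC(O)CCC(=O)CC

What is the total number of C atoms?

15

Count every carbon token in the SMILES (each C, including those in ring-closure positions and inside branches).
Carbon count: 15.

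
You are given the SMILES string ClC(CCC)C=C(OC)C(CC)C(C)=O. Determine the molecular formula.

C12H21ClO2

Walk through each heavy atom and fill implicit hydrogens from standard valence (C 4, N 3, O 2, S 2, halogen 1):
  atom 1: Cl (halogen, monovalent) → 0 H
  atom 2: C, bond orders sum to 3 (valence 4) → 1 H
  atom 3: C, bond orders sum to 2 (valence 4) → 2 H
  atom 4: C, bond orders sum to 2 (valence 4) → 2 H
  atom 5: C, bond orders sum to 1 (valence 4) → 3 H
  atom 6: C, bond orders sum to 3 (valence 4) → 1 H
  atom 7: C, bond orders sum to 4 (valence 4) → 0 H
  atom 8: O, bond orders sum to 2 (valence 2) → 0 H
  atom 9: C, bond orders sum to 1 (valence 4) → 3 H
  atom 10: C, bond orders sum to 3 (valence 4) → 1 H
  atom 11: C, bond orders sum to 2 (valence 4) → 2 H
  atom 12: C, bond orders sum to 1 (valence 4) → 3 H
  atom 13: C, bond orders sum to 4 (valence 4) → 0 H
  atom 14: C, bond orders sum to 1 (valence 4) → 3 H
  atom 15: O, bond orders sum to 2 (valence 2) → 0 H
Totals → C:12, H:21, Cl:1, O:2.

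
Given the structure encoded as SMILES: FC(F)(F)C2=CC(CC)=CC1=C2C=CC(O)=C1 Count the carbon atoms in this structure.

13

Count every carbon token in the SMILES (each C, including those in ring-closure positions and inside branches).
Carbon count: 13.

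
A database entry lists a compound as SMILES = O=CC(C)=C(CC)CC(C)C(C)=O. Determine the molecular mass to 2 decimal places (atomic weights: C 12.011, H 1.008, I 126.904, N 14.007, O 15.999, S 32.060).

182.26 g/mol

First, the molecular formula is C11H18O2 (counting implicit H from valence).
  C: 11 × 12.011 = 132.121
  H: 18 × 1.008 = 18.144
  O: 2 × 15.999 = 31.998
Sum: 11×12.011 + 18×1.008 + 2×15.999 = 182.263 → 182.26 g/mol.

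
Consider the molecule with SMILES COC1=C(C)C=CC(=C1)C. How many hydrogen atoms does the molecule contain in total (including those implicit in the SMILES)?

12

Walk through each heavy atom and fill implicit hydrogens from standard valence (C 4, N 3, O 2, S 2, halogen 1):
  atom 1: C, bond orders sum to 1 (valence 4) → 3 H
  atom 2: O, bond orders sum to 2 (valence 2) → 0 H
  atom 3: C, bond orders sum to 4 (valence 4) → 0 H
  atom 4: C, bond orders sum to 4 (valence 4) → 0 H
  atom 5: C, bond orders sum to 1 (valence 4) → 3 H
  atom 6: C, bond orders sum to 3 (valence 4) → 1 H
  atom 7: C, bond orders sum to 3 (valence 4) → 1 H
  atom 8: C, bond orders sum to 4 (valence 4) → 0 H
  atom 9: C, bond orders sum to 3 (valence 4) → 1 H
  atom 10: C, bond orders sum to 1 (valence 4) → 3 H
Total hydrogens: 12.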